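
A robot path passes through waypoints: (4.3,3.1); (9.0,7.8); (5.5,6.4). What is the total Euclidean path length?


Segment lengths:
  seg1 = sqrt((4.7)^2 + (4.7)^2) = 6.6468
  seg2 = sqrt((-3.5)^2 + (-1.4)^2) = 3.7696
Total = 10.4164


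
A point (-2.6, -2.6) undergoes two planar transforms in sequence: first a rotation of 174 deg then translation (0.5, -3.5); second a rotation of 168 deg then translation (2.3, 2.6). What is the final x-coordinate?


After transform 1:
x1 = cos(174)*-2.6 - sin(174)*-2.6 + 0.5 = 3.3575
y1 = sin(174)*-2.6 + cos(174)*-2.6 + -3.5 = -1.186
After transform 2:
x2 = cos(168)*3.3575 - sin(168)*-1.186 + 2.3
= -0.7376


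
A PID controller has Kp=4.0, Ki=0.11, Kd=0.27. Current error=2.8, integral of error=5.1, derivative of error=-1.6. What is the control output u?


u = Kp*e + Ki*int(e) + Kd*de/dt
= 4.0*2.8 + 0.11*5.1 + 0.27*(-1.6)
= 11.2 + 0.561 + -0.432
= 11.329


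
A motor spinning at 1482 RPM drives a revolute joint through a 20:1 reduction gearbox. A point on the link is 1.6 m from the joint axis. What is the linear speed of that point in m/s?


omega_motor = 1482 * 2*pi/60 = 155.1947 rad/s
omega_joint = omega_motor / 20 = 7.7597 rad/s
v = omega_joint * r = 7.7597 * 1.6
= 12.4156 m/s


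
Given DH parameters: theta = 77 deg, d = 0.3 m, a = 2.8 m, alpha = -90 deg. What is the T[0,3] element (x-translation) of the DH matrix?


T[0,3] = a * cos(theta)
= 2.8 * cos(77 deg)
= 2.8 * 0.225
= 0.6299


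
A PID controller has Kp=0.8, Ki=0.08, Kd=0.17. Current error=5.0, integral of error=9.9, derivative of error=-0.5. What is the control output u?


u = Kp*e + Ki*int(e) + Kd*de/dt
= 0.8*5.0 + 0.08*9.9 + 0.17*(-0.5)
= 4.0 + 0.792 + -0.085
= 4.707


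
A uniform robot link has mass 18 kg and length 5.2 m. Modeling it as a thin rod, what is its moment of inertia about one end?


I = (1/3) * m * L^2
= (1/3) * 18 * 5.2^2
= 0.333333 * 18 * 27.04
= 162.24 kg*m^2


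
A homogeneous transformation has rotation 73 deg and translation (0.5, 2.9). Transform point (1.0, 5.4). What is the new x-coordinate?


x' = cos(theta)*px - sin(theta)*py + tx
= 0.2924*1.0 - 0.9563*5.4 + 0.5
= -4.3717


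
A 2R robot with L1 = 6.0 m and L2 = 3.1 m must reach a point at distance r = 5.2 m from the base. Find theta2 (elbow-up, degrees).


cos(theta2) = (r^2 - L1^2 - L2^2) / (2*L1*L2)
cos(theta2) = (27.04 - 36.0 - 9.61) / 37.2
cos(theta2) = -0.499194
theta2 = 119.9467 degrees


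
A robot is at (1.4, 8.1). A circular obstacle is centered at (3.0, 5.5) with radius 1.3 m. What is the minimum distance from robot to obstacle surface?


center_dist = sqrt((1.4-3.0)^2 + (8.1-5.5)^2)
= sqrt(2.56 + 6.76)
= 3.0529
min_dist = center_dist - radius = 3.0529 - 1.3 = 1.7529 m


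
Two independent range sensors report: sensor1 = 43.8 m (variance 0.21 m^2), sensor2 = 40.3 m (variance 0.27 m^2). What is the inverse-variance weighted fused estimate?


w1 = (1/var1) / (1/var1 + 1/var2)
   = 4.7619 / (4.7619 + 3.7037) = 0.5625
w2 = 1 - w1 = 0.4375
fused = w1*s1 + w2*s2 = 24.6375 + 17.6312
= 42.2687 m


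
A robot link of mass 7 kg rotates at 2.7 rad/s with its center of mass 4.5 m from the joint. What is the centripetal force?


F = m * omega^2 * r
= 7 * 2.7^2 * 4.5
= 7 * 7.29 * 4.5
= 229.635 N


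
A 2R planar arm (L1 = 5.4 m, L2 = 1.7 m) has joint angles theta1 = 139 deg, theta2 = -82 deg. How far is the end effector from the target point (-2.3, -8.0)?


End effector via forward kinematics:
x = L1*cos(t1) + L2*cos(t1+t2) = -3.1495
y = L1*sin(t1) + L2*sin(t1+t2) = 4.9685
Distance to target:
d = sqrt((-2.3 - -3.1495)^2 + (-8.0 - 4.9685)^2)
= sqrt(0.7217 + 168.1809)
= 12.9963 m


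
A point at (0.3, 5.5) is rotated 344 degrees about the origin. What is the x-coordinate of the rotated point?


x' = x*cos(theta) - y*sin(theta)
cos(344 deg) = 0.9613, sin(344 deg) = -0.2756
x' = 0.3 * 0.9613 - 5.5 * -0.2756
= 0.2884 - -1.516
= 1.8044


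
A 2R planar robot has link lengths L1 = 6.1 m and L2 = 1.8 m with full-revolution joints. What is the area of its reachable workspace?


r_max = L1 + L2 = 7.9 m
r_min = |L1 - L2| = 4.3 m
Area = pi*(r_max^2 - r_min^2)
= pi*(62.41 - 18.49)
= pi * 43.92
= 137.9787 m^2


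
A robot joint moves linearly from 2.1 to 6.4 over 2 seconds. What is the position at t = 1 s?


s = t/T = 1/2 = 0.5
p(t) = p0 + (pf-p0)*s
= 2.1 + (6.4 - 2.1) * 0.5
= 4.25


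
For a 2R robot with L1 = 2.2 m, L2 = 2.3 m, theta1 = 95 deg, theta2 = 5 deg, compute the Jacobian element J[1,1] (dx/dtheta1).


J[1,1] = -L1*sin(t1) - L2*sin(t1+t2)
= -2.2*sin(95) - 2.3*sin(100)
= -4.4567


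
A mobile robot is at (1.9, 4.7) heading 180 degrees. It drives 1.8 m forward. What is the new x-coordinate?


x_new = x0 + d*cos(theta)
= 1.9 + 1.8*cos(180)
= 1.9 + -1.8
= 0.1


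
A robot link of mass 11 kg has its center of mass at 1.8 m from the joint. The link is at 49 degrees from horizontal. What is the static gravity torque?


tau = m*g*L*cos(angle)
= 11 * 9.81 * 1.8 * cos(49 deg)
= 11 * 9.81 * 1.8 * 0.6561
= 127.4316 Nm


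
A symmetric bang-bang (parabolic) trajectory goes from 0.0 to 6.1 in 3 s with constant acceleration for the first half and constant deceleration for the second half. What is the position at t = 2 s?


Symmetric rest-to-rest: each phase covers (pf-p0)/2 in time T/2. 0.5*a*(T/2)^2 = (pf-p0)/2 => a = 4*(pf-p0)/T^2
a = 4*(6.1-0.0)/3^2 = 2.7111
t = 2 is in the deceleration phase (t > T/2).
p = pf - 0.5*a*(T-t)^2 = 6.1 - 0.5*2.7111*1^2
= 4.7444


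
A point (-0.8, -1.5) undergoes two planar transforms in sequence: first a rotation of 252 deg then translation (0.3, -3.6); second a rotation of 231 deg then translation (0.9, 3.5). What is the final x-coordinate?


After transform 1:
x1 = cos(252)*-0.8 - sin(252)*-1.5 + 0.3 = -0.8794
y1 = sin(252)*-0.8 + cos(252)*-1.5 + -3.6 = -2.3756
After transform 2:
x2 = cos(231)*-0.8794 - sin(231)*-2.3756 + 0.9
= -0.3928


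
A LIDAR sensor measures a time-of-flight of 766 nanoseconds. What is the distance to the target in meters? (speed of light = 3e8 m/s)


tof = 766 ns = 7.66e-07 s
dist = c * tof / 2
= 3e8 * 7.66e-07 / 2
= 114.9 m


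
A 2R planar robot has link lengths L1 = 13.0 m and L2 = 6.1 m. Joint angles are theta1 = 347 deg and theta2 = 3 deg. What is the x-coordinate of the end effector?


Convert angles to radians: theta1 = 6.0563, theta2 = 0.0524
x = L1*cos(theta1) + L2*cos(theta1+theta2)
x = 12.6668 + 6.0073
x = 18.6741


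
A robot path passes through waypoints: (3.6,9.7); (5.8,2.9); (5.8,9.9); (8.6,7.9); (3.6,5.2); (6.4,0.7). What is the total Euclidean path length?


Segment lengths:
  seg1 = sqrt((2.2)^2 + (-6.8)^2) = 7.147
  seg2 = sqrt((0.0)^2 + (7.0)^2) = 7.0
  seg3 = sqrt((2.8)^2 + (-2.0)^2) = 3.4409
  seg4 = sqrt((-5.0)^2 + (-2.7)^2) = 5.6824
  seg5 = sqrt((2.8)^2 + (-4.5)^2) = 5.3
Total = 28.5704


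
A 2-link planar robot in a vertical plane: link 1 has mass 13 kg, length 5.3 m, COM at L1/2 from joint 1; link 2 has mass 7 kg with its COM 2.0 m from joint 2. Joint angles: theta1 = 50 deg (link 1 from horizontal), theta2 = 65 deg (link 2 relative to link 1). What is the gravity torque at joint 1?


Horizontal distance from joint 1 to link-1 COM:
  x_c1 = (L1/2)*cos(t1) = 2.65 * 0.6428 = 1.7034 m
Horizontal distance from joint 1 to link-2 COM:
  x_c2 = L1*cos(t1) + Lc2*cos(t1+t2)
       = 5.3*0.6428 + 2.0*-0.4226 = 2.5615 m
tau1 = m1*g*x_c1 + m2*g*x_c2
     = 13*9.81*1.7034 + 7*9.81*2.5615
     = 217.233 + 175.9008
     = 393.1338 Nm


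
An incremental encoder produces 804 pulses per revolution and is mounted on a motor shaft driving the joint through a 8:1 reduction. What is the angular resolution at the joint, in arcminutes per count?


counts per rev = 804
effective counts at joint = 804 * 8 = 6432
resolution = 360*60 / 6432
= 3.3582 arcmin/count


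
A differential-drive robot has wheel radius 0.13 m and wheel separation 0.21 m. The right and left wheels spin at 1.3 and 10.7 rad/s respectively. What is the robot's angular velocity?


vR = r*wR = 0.13*1.3 = 0.169 m/s
vL = r*wL = 0.13*10.7 = 1.391 m/s
v = (vR+vL)/2 = 0.78 m/s
omega = (vR-vL)/L = -5.819 rad/s
angular velocity = -5.819 rad/s


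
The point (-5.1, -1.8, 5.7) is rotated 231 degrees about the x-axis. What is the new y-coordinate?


Rotation about x-axis: y' = y*cos(theta) - z*sin(theta)
= -1.8 * -0.6293 - 5.7 * -0.7771
= 5.5625


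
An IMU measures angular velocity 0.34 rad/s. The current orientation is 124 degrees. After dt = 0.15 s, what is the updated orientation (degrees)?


delta_theta = w * dt = 0.34 * 0.15 = 0.051 rad
= 2.9221 deg
theta_new = 124 + 2.9221 = 126.9221 deg


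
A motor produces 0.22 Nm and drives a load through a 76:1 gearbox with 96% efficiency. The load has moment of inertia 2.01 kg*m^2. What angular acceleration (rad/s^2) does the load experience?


tau_out = tau_motor * N * eta
= 0.22 * 76 * 0.96 = 16.0512 Nm
alpha = tau_out / I = 16.0512 / 2.01
= 7.9857 rad/s^2


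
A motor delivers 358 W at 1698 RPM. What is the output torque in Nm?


omega = 1698 * 2*pi/60 = 177.8141 rad/s
tau = P / omega = 358 / 177.8141
= 2.0133 Nm


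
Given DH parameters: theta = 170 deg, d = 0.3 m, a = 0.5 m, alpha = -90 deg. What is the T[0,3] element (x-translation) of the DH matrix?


T[0,3] = a * cos(theta)
= 0.5 * cos(170 deg)
= 0.5 * -0.9848
= -0.4924


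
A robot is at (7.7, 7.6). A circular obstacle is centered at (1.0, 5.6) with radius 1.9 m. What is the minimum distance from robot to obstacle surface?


center_dist = sqrt((7.7-1.0)^2 + (7.6-5.6)^2)
= sqrt(44.89 + 4.0)
= 6.9921
min_dist = center_dist - radius = 6.9921 - 1.9 = 5.0921 m


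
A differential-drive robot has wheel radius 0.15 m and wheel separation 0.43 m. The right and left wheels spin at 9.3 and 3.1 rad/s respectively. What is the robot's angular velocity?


vR = r*wR = 0.15*9.3 = 1.395 m/s
vL = r*wL = 0.15*3.1 = 0.465 m/s
v = (vR+vL)/2 = 0.93 m/s
omega = (vR-vL)/L = 2.1628 rad/s
angular velocity = 2.1628 rad/s


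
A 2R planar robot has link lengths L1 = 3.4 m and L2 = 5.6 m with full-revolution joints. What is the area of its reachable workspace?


r_max = L1 + L2 = 9.0 m
r_min = |L1 - L2| = 2.2 m
Area = pi*(r_max^2 - r_min^2)
= pi*(81.0 - 4.84)
= pi * 76.16
= 239.2637 m^2


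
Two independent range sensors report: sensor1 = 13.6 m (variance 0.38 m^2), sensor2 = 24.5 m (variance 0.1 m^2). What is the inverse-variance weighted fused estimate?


w1 = (1/var1) / (1/var1 + 1/var2)
   = 2.6316 / (2.6316 + 10.0) = 0.2083
w2 = 1 - w1 = 0.7917
fused = w1*s1 + w2*s2 = 2.8333 + 19.3958
= 22.2292 m


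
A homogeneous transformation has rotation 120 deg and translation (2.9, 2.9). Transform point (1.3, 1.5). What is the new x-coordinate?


x' = cos(theta)*px - sin(theta)*py + tx
= -0.5*1.3 - 0.866*1.5 + 2.9
= 0.951


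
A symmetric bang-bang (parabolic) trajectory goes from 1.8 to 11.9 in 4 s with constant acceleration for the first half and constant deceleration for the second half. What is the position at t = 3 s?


Symmetric rest-to-rest: each phase covers (pf-p0)/2 in time T/2. 0.5*a*(T/2)^2 = (pf-p0)/2 => a = 4*(pf-p0)/T^2
a = 4*(11.9-1.8)/4^2 = 2.525
t = 3 is in the deceleration phase (t > T/2).
p = pf - 0.5*a*(T-t)^2 = 11.9 - 0.5*2.525*1^2
= 10.6375


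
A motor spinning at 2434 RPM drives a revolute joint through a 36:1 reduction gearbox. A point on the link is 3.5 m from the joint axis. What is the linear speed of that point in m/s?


omega_motor = 2434 * 2*pi/60 = 254.8879 rad/s
omega_joint = omega_motor / 36 = 7.0802 rad/s
v = omega_joint * r = 7.0802 * 3.5
= 24.7808 m/s


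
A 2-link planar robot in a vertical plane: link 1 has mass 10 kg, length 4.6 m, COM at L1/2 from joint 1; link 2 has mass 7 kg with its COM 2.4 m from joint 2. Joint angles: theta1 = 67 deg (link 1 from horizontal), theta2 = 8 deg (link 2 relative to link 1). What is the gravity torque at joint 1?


Horizontal distance from joint 1 to link-1 COM:
  x_c1 = (L1/2)*cos(t1) = 2.3 * 0.3907 = 0.8987 m
Horizontal distance from joint 1 to link-2 COM:
  x_c2 = L1*cos(t1) + Lc2*cos(t1+t2)
       = 4.6*0.3907 + 2.4*0.2588 = 2.4185 m
tau1 = m1*g*x_c1 + m2*g*x_c2
     = 10*9.81*0.8987 + 7*9.81*2.4185
     = 88.1607 + 166.0804
     = 254.241 Nm


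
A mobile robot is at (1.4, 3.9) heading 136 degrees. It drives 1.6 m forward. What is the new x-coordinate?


x_new = x0 + d*cos(theta)
= 1.4 + 1.6*cos(136)
= 1.4 + -1.1509
= 0.2491


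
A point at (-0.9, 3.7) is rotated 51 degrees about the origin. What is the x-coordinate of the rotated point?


x' = x*cos(theta) - y*sin(theta)
cos(51 deg) = 0.6293, sin(51 deg) = 0.7771
x' = -0.9 * 0.6293 - 3.7 * 0.7771
= -0.5664 - 2.8754
= -3.4418


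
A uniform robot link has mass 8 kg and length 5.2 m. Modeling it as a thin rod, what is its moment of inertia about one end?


I = (1/3) * m * L^2
= (1/3) * 8 * 5.2^2
= 0.333333 * 8 * 27.04
= 72.1067 kg*m^2


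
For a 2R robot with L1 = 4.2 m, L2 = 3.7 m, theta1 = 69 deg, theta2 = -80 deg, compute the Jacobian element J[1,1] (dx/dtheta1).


J[1,1] = -L1*sin(t1) - L2*sin(t1+t2)
= -4.2*sin(69) - 3.7*sin(-11)
= -3.215


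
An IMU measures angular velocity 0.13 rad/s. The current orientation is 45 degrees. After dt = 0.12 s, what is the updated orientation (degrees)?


delta_theta = w * dt = 0.13 * 0.12 = 0.0156 rad
= 0.8938 deg
theta_new = 45 + 0.8938 = 45.8938 deg


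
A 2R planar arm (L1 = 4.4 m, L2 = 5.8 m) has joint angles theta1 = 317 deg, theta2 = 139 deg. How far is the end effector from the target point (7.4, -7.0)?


End effector via forward kinematics:
x = L1*cos(t1) + L2*cos(t1+t2) = 2.6117
y = L1*sin(t1) + L2*sin(t1+t2) = 2.7674
Distance to target:
d = sqrt((7.4 - 2.6117)^2 + (-7.0 - 2.7674)^2)
= sqrt(22.9279 + 95.4028)
= 10.878 m


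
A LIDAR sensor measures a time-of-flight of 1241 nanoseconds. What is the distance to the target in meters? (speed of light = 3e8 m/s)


tof = 1241 ns = 1.241e-06 s
dist = c * tof / 2
= 3e8 * 1.241e-06 / 2
= 186.15 m


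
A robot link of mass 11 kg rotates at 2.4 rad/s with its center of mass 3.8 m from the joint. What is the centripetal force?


F = m * omega^2 * r
= 11 * 2.4^2 * 3.8
= 11 * 5.76 * 3.8
= 240.768 N


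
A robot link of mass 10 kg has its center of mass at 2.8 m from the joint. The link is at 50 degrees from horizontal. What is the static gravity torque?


tau = m*g*L*cos(angle)
= 10 * 9.81 * 2.8 * cos(50 deg)
= 10 * 9.81 * 2.8 * 0.6428
= 176.5609 Nm


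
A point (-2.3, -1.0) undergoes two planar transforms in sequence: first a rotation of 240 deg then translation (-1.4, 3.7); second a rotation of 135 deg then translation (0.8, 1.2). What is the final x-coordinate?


After transform 1:
x1 = cos(240)*-2.3 - sin(240)*-1.0 + -1.4 = -1.116
y1 = sin(240)*-2.3 + cos(240)*-1.0 + 3.7 = 6.1919
After transform 2:
x2 = cos(135)*-1.116 - sin(135)*6.1919 + 0.8
= -2.7892


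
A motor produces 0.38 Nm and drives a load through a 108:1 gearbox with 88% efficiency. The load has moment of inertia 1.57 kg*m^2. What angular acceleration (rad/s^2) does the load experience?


tau_out = tau_motor * N * eta
= 0.38 * 108 * 0.88 = 36.1152 Nm
alpha = tau_out / I = 36.1152 / 1.57
= 23.0033 rad/s^2


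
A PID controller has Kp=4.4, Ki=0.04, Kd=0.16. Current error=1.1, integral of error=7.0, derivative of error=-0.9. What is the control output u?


u = Kp*e + Ki*int(e) + Kd*de/dt
= 4.4*1.1 + 0.04*7.0 + 0.16*(-0.9)
= 4.84 + 0.28 + -0.144
= 4.976


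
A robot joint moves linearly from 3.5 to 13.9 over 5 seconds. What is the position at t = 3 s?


s = t/T = 3/5 = 0.6
p(t) = p0 + (pf-p0)*s
= 3.5 + (13.9 - 3.5) * 0.6
= 9.74


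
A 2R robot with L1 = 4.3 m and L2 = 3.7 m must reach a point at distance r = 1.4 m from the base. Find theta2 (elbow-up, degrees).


cos(theta2) = (r^2 - L1^2 - L2^2) / (2*L1*L2)
cos(theta2) = (1.96 - 18.49 - 13.69) / 31.82
cos(theta2) = -0.949717
theta2 = 161.7533 degrees


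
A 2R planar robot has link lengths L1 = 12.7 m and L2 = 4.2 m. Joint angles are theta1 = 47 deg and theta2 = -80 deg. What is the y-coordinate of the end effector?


Convert angles to radians: theta1 = 0.8203, theta2 = -1.3963
y = L1*sin(theta1) + L2*sin(theta1+theta2)
y = 9.2882 + -2.2875
y = 7.0007


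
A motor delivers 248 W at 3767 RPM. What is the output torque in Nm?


omega = 3767 * 2*pi/60 = 394.4793 rad/s
tau = P / omega = 248 / 394.4793
= 0.6287 Nm


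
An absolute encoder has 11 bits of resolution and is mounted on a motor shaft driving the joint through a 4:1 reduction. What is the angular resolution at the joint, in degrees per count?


counts = 2^11 = 2048
effective counts at joint = 2048 * 4 = 8192
resolution = 360 / 8192
= 0.0439 deg/count


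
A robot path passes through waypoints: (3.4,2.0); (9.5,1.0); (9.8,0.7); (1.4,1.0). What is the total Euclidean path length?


Segment lengths:
  seg1 = sqrt((6.1)^2 + (-1.0)^2) = 6.1814
  seg2 = sqrt((0.3)^2 + (-0.3)^2) = 0.4243
  seg3 = sqrt((-8.4)^2 + (0.3)^2) = 8.4054
Total = 15.011


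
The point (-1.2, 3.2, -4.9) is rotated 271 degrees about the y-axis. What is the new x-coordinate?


Rotation about y-axis: x' = x*cos(theta) + z*sin(theta)
= -1.2 * 0.0175 + -4.9 * -0.9998
= 4.8783


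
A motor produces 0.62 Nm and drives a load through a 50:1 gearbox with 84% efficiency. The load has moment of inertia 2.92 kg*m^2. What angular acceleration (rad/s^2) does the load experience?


tau_out = tau_motor * N * eta
= 0.62 * 50 * 0.84 = 26.04 Nm
alpha = tau_out / I = 26.04 / 2.92
= 8.9178 rad/s^2


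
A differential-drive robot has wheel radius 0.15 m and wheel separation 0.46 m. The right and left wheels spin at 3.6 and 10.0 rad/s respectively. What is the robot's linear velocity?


vR = r*wR = 0.15*3.6 = 0.54 m/s
vL = r*wL = 0.15*10.0 = 1.5 m/s
v = (vR+vL)/2 = 1.02 m/s
omega = (vR-vL)/L = -2.087 rad/s
linear velocity = 1.02 m/s


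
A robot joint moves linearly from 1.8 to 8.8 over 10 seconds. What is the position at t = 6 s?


s = t/T = 6/10 = 0.6
p(t) = p0 + (pf-p0)*s
= 1.8 + (8.8 - 1.8) * 0.6
= 6.0


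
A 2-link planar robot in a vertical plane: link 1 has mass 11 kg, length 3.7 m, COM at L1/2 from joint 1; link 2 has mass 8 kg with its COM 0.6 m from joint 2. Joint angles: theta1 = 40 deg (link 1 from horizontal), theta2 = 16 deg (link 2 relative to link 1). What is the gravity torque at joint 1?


Horizontal distance from joint 1 to link-1 COM:
  x_c1 = (L1/2)*cos(t1) = 1.85 * 0.766 = 1.4172 m
Horizontal distance from joint 1 to link-2 COM:
  x_c2 = L1*cos(t1) + Lc2*cos(t1+t2)
       = 3.7*0.766 + 0.6*0.5592 = 3.1699 m
tau1 = m1*g*x_c1 + m2*g*x_c2
     = 11*9.81*1.4172 + 8*9.81*3.1699
     = 152.9281 + 248.7722
     = 401.7003 Nm


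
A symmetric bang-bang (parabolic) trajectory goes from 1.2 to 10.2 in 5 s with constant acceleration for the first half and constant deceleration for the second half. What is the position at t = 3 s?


Symmetric rest-to-rest: each phase covers (pf-p0)/2 in time T/2. 0.5*a*(T/2)^2 = (pf-p0)/2 => a = 4*(pf-p0)/T^2
a = 4*(10.2-1.2)/5^2 = 1.44
t = 3 is in the deceleration phase (t > T/2).
p = pf - 0.5*a*(T-t)^2 = 10.2 - 0.5*1.44*2^2
= 7.32


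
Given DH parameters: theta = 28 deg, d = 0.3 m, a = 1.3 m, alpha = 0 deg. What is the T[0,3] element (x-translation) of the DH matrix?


T[0,3] = a * cos(theta)
= 1.3 * cos(28 deg)
= 1.3 * 0.8829
= 1.1478


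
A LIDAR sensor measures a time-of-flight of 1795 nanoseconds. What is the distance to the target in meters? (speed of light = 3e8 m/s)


tof = 1795 ns = 1.795e-06 s
dist = c * tof / 2
= 3e8 * 1.795e-06 / 2
= 269.25 m


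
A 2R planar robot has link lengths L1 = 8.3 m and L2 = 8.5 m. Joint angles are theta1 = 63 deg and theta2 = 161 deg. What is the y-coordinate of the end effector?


Convert angles to radians: theta1 = 1.0996, theta2 = 2.81
y = L1*sin(theta1) + L2*sin(theta1+theta2)
y = 7.3954 + -5.9046
y = 1.4908


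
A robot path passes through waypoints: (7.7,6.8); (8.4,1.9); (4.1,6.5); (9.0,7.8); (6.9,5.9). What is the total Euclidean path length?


Segment lengths:
  seg1 = sqrt((0.7)^2 + (-4.9)^2) = 4.9497
  seg2 = sqrt((-4.3)^2 + (4.6)^2) = 6.2968
  seg3 = sqrt((4.9)^2 + (1.3)^2) = 5.0695
  seg4 = sqrt((-2.1)^2 + (-1.9)^2) = 2.832
Total = 19.148


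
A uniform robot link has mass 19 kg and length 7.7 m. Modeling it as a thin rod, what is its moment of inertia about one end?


I = (1/3) * m * L^2
= (1/3) * 19 * 7.7^2
= 0.333333 * 19 * 59.29
= 375.5033 kg*m^2


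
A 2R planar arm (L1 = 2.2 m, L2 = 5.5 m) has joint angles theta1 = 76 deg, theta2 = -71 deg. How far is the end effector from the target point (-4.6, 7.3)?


End effector via forward kinematics:
x = L1*cos(t1) + L2*cos(t1+t2) = 6.0113
y = L1*sin(t1) + L2*sin(t1+t2) = 2.614
Distance to target:
d = sqrt((-4.6 - 6.0113)^2 + (7.3 - 2.614)^2)
= sqrt(112.5997 + 21.9585)
= 11.5999 m


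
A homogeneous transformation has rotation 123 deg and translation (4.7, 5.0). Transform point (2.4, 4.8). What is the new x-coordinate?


x' = cos(theta)*px - sin(theta)*py + tx
= -0.5446*2.4 - 0.8387*4.8 + 4.7
= -0.6328


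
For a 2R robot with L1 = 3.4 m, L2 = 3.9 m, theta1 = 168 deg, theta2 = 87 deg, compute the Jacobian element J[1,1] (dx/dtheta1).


J[1,1] = -L1*sin(t1) - L2*sin(t1+t2)
= -3.4*sin(168) - 3.9*sin(255)
= 3.0602


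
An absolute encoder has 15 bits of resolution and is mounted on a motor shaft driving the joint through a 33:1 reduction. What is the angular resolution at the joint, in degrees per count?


counts = 2^15 = 32768
effective counts at joint = 32768 * 33 = 1081344
resolution = 360 / 1081344
= 3.3292e-04 deg/count


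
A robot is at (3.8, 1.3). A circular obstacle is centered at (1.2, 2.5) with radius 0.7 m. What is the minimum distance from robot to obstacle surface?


center_dist = sqrt((3.8-1.2)^2 + (1.3-2.5)^2)
= sqrt(6.76 + 1.44)
= 2.8636
min_dist = center_dist - radius = 2.8636 - 0.7 = 2.1636 m


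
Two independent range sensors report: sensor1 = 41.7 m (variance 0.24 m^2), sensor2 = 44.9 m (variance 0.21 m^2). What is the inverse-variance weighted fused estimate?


w1 = (1/var1) / (1/var1 + 1/var2)
   = 4.1667 / (4.1667 + 4.7619) = 0.4667
w2 = 1 - w1 = 0.5333
fused = w1*s1 + w2*s2 = 19.46 + 23.9467
= 43.4067 m


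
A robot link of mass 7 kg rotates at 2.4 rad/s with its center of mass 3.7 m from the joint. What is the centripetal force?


F = m * omega^2 * r
= 7 * 2.4^2 * 3.7
= 7 * 5.76 * 3.7
= 149.184 N


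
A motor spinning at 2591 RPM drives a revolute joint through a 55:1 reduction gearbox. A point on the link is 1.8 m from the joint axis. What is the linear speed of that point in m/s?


omega_motor = 2591 * 2*pi/60 = 271.3289 rad/s
omega_joint = omega_motor / 55 = 4.9333 rad/s
v = omega_joint * r = 4.9333 * 1.8
= 8.8799 m/s


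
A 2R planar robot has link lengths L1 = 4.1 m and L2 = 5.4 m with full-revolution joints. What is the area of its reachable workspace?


r_max = L1 + L2 = 9.5 m
r_min = |L1 - L2| = 1.3 m
Area = pi*(r_max^2 - r_min^2)
= pi*(90.25 - 1.69)
= pi * 88.56
= 278.2194 m^2


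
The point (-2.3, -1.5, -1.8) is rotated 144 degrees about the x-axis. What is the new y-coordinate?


Rotation about x-axis: y' = y*cos(theta) - z*sin(theta)
= -1.5 * -0.809 - -1.8 * 0.5878
= 2.2715


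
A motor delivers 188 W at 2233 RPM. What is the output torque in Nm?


omega = 2233 * 2*pi/60 = 233.8392 rad/s
tau = P / omega = 188 / 233.8392
= 0.804 Nm


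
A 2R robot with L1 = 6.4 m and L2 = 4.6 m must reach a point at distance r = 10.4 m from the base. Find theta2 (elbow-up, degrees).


cos(theta2) = (r^2 - L1^2 - L2^2) / (2*L1*L2)
cos(theta2) = (108.16 - 40.96 - 21.16) / 58.88
cos(theta2) = 0.781929
theta2 = 38.5624 degrees


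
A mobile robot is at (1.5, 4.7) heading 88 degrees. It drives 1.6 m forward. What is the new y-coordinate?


y_new = y0 + d*sin(theta)
= 4.7 + 1.6*sin(88)
= 4.7 + 1.599
= 6.299


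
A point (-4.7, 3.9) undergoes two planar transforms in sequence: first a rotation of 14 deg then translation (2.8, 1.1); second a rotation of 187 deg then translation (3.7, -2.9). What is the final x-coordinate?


After transform 1:
x1 = cos(14)*-4.7 - sin(14)*3.9 + 2.8 = -2.7039
y1 = sin(14)*-4.7 + cos(14)*3.9 + 1.1 = 3.7471
After transform 2:
x2 = cos(187)*-2.7039 - sin(187)*3.7471 + 3.7
= 6.8404


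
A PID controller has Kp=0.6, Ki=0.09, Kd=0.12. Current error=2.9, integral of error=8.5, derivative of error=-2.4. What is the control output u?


u = Kp*e + Ki*int(e) + Kd*de/dt
= 0.6*2.9 + 0.09*8.5 + 0.12*(-2.4)
= 1.74 + 0.765 + -0.288
= 2.217


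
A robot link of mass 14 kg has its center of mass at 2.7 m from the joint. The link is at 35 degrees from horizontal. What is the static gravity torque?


tau = m*g*L*cos(angle)
= 14 * 9.81 * 2.7 * cos(35 deg)
= 14 * 9.81 * 2.7 * 0.8192
= 303.7563 Nm


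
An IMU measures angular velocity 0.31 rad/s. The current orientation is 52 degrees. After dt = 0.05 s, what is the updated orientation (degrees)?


delta_theta = w * dt = 0.31 * 0.05 = 0.0155 rad
= 0.8881 deg
theta_new = 52 + 0.8881 = 52.8881 deg


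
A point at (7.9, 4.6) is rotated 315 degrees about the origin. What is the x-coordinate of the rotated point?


x' = x*cos(theta) - y*sin(theta)
cos(315 deg) = 0.7071, sin(315 deg) = -0.7071
x' = 7.9 * 0.7071 - 4.6 * -0.7071
= 5.5861 - -3.2527
= 8.8388


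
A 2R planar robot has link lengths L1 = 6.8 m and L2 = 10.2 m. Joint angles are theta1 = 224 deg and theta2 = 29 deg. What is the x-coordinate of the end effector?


Convert angles to radians: theta1 = 3.9095, theta2 = 0.5061
x = L1*cos(theta1) + L2*cos(theta1+theta2)
x = -4.8915 + -2.9822
x = -7.8737


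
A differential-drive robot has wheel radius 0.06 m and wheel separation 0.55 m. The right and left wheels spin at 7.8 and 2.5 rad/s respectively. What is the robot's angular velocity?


vR = r*wR = 0.06*7.8 = 0.468 m/s
vL = r*wL = 0.06*2.5 = 0.15 m/s
v = (vR+vL)/2 = 0.309 m/s
omega = (vR-vL)/L = 0.5782 rad/s
angular velocity = 0.5782 rad/s


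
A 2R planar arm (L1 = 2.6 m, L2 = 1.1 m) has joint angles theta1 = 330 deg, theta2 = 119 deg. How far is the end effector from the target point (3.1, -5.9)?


End effector via forward kinematics:
x = L1*cos(t1) + L2*cos(t1+t2) = 2.2709
y = L1*sin(t1) + L2*sin(t1+t2) = -0.2002
Distance to target:
d = sqrt((3.1 - 2.2709)^2 + (-5.9 - -0.2002)^2)
= sqrt(0.6875 + 32.4881)
= 5.7598 m


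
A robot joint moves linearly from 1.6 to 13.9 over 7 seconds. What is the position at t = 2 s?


s = t/T = 2/7 = 0.2857
p(t) = p0 + (pf-p0)*s
= 1.6 + (13.9 - 1.6) * 0.2857
= 5.1143


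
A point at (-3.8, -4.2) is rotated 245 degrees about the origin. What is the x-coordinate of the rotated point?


x' = x*cos(theta) - y*sin(theta)
cos(245 deg) = -0.4226, sin(245 deg) = -0.9063
x' = -3.8 * -0.4226 - -4.2 * -0.9063
= 1.6059 - 3.8065
= -2.2005


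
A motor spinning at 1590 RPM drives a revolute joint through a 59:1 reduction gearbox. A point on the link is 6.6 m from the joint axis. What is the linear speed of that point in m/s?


omega_motor = 1590 * 2*pi/60 = 166.5044 rad/s
omega_joint = omega_motor / 59 = 2.8221 rad/s
v = omega_joint * r = 2.8221 * 6.6
= 18.6259 m/s


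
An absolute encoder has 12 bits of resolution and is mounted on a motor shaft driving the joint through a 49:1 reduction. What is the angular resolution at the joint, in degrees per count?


counts = 2^12 = 4096
effective counts at joint = 4096 * 49 = 200704
resolution = 360 / 200704
= 0.0018 deg/count


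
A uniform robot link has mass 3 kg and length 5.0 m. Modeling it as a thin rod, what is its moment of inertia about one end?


I = (1/3) * m * L^2
= (1/3) * 3 * 5.0^2
= 0.333333 * 3 * 25.0
= 25.0 kg*m^2


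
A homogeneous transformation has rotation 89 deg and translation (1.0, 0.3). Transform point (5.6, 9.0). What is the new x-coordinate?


x' = cos(theta)*px - sin(theta)*py + tx
= 0.0175*5.6 - 0.9998*9.0 + 1.0
= -7.9009


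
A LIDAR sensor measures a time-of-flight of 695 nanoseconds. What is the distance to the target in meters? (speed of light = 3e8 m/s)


tof = 695 ns = 6.95e-07 s
dist = c * tof / 2
= 3e8 * 6.95e-07 / 2
= 104.25 m


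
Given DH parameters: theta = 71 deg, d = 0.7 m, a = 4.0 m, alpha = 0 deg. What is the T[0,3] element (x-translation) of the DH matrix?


T[0,3] = a * cos(theta)
= 4.0 * cos(71 deg)
= 4.0 * 0.3256
= 1.3023


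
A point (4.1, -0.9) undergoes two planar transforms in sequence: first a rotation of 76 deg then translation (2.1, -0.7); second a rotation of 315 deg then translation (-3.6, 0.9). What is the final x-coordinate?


After transform 1:
x1 = cos(76)*4.1 - sin(76)*-0.9 + 2.1 = 3.9651
y1 = sin(76)*4.1 + cos(76)*-0.9 + -0.7 = 3.0605
After transform 2:
x2 = cos(315)*3.9651 - sin(315)*3.0605 + -3.6
= 1.3679


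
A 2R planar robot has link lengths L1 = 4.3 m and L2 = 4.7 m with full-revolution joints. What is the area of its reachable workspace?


r_max = L1 + L2 = 9.0 m
r_min = |L1 - L2| = 0.4 m
Area = pi*(r_max^2 - r_min^2)
= pi*(81.0 - 0.16)
= pi * 80.84
= 253.9664 m^2


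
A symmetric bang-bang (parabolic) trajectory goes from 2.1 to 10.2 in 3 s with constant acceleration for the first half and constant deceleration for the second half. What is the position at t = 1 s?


Symmetric rest-to-rest: each phase covers (pf-p0)/2 in time T/2. 0.5*a*(T/2)^2 = (pf-p0)/2 => a = 4*(pf-p0)/T^2
a = 4*(10.2-2.1)/3^2 = 3.6
t = 1 is in the acceleration phase (t <= T/2).
p = p0 + 0.5*a*t^2 = 2.1 + 0.5*3.6*1^2
= 3.9


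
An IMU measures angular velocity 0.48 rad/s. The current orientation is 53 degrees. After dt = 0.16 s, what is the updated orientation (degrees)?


delta_theta = w * dt = 0.48 * 0.16 = 0.0768 rad
= 4.4003 deg
theta_new = 53 + 4.4003 = 57.4003 deg


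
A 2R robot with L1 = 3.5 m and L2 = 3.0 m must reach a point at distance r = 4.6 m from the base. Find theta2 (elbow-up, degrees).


cos(theta2) = (r^2 - L1^2 - L2^2) / (2*L1*L2)
cos(theta2) = (21.16 - 12.25 - 9.0) / 21.0
cos(theta2) = -0.004286
theta2 = 90.2456 degrees


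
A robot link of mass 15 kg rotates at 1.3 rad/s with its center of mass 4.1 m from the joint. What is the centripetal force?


F = m * omega^2 * r
= 15 * 1.3^2 * 4.1
= 15 * 1.69 * 4.1
= 103.935 N


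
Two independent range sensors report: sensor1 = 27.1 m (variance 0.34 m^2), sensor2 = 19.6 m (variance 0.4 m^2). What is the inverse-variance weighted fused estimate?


w1 = (1/var1) / (1/var1 + 1/var2)
   = 2.9412 / (2.9412 + 2.5) = 0.5405
w2 = 1 - w1 = 0.4595
fused = w1*s1 + w2*s2 = 14.6486 + 9.0054
= 23.6541 m


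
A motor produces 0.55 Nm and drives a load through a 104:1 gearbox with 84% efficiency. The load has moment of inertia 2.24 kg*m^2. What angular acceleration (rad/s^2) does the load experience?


tau_out = tau_motor * N * eta
= 0.55 * 104 * 0.84 = 48.048 Nm
alpha = tau_out / I = 48.048 / 2.24
= 21.45 rad/s^2


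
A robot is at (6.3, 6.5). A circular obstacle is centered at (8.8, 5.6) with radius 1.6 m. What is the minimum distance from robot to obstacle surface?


center_dist = sqrt((6.3-8.8)^2 + (6.5-5.6)^2)
= sqrt(6.25 + 0.81)
= 2.6571
min_dist = center_dist - radius = 2.6571 - 1.6 = 1.0571 m


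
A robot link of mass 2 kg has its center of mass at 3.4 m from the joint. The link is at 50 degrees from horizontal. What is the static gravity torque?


tau = m*g*L*cos(angle)
= 2 * 9.81 * 3.4 * cos(50 deg)
= 2 * 9.81 * 3.4 * 0.6428
= 42.8791 Nm


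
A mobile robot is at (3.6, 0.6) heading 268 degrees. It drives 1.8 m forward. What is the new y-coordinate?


y_new = y0 + d*sin(theta)
= 0.6 + 1.8*sin(268)
= 0.6 + -1.7989
= -1.1989


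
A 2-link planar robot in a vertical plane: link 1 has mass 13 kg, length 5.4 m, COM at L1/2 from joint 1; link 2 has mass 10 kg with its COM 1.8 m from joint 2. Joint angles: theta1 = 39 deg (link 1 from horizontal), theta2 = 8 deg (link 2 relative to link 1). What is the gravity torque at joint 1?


Horizontal distance from joint 1 to link-1 COM:
  x_c1 = (L1/2)*cos(t1) = 2.7 * 0.7771 = 2.0983 m
Horizontal distance from joint 1 to link-2 COM:
  x_c2 = L1*cos(t1) + Lc2*cos(t1+t2)
       = 5.4*0.7771 + 1.8*0.682 = 5.4242 m
tau1 = m1*g*x_c1 + m2*g*x_c2
     = 13*9.81*2.0983 + 10*9.81*5.4242
     = 267.5954 + 532.1126
     = 799.708 Nm


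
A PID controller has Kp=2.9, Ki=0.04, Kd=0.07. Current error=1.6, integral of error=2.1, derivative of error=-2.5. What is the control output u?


u = Kp*e + Ki*int(e) + Kd*de/dt
= 2.9*1.6 + 0.04*2.1 + 0.07*(-2.5)
= 4.64 + 0.084 + -0.175
= 4.549


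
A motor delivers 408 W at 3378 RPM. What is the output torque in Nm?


omega = 3378 * 2*pi/60 = 353.7433 rad/s
tau = P / omega = 408 / 353.7433
= 1.1534 Nm


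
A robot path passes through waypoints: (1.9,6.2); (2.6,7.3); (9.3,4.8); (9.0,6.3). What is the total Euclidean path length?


Segment lengths:
  seg1 = sqrt((0.7)^2 + (1.1)^2) = 1.3038
  seg2 = sqrt((6.7)^2 + (-2.5)^2) = 7.1512
  seg3 = sqrt((-0.3)^2 + (1.5)^2) = 1.5297
Total = 9.9848


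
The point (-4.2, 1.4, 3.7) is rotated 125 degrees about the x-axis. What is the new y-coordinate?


Rotation about x-axis: y' = y*cos(theta) - z*sin(theta)
= 1.4 * -0.5736 - 3.7 * 0.8192
= -3.8339


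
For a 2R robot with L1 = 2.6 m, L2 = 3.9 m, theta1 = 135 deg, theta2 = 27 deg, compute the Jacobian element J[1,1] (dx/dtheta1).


J[1,1] = -L1*sin(t1) - L2*sin(t1+t2)
= -2.6*sin(135) - 3.9*sin(162)
= -3.0436


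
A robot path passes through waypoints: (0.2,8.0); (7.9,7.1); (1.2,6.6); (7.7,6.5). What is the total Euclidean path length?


Segment lengths:
  seg1 = sqrt((7.7)^2 + (-0.9)^2) = 7.7524
  seg2 = sqrt((-6.7)^2 + (-0.5)^2) = 6.7186
  seg3 = sqrt((6.5)^2 + (-0.1)^2) = 6.5008
Total = 20.9718


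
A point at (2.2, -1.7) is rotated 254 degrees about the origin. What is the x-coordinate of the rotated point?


x' = x*cos(theta) - y*sin(theta)
cos(254 deg) = -0.2756, sin(254 deg) = -0.9613
x' = 2.2 * -0.2756 - -1.7 * -0.9613
= -0.6064 - 1.6341
= -2.2405


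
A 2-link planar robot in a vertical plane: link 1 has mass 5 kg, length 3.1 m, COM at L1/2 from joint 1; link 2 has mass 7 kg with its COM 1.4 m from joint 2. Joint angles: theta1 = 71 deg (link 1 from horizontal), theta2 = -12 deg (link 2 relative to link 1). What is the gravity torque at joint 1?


Horizontal distance from joint 1 to link-1 COM:
  x_c1 = (L1/2)*cos(t1) = 1.55 * 0.3256 = 0.5046 m
Horizontal distance from joint 1 to link-2 COM:
  x_c2 = L1*cos(t1) + Lc2*cos(t1+t2)
       = 3.1*0.3256 + 1.4*0.515 = 1.7303 m
tau1 = m1*g*x_c1 + m2*g*x_c2
     = 5*9.81*0.5046 + 7*9.81*1.7303
     = 24.7521 + 118.8207
     = 143.5728 Nm


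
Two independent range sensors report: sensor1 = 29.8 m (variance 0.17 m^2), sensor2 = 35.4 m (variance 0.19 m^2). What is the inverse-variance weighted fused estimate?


w1 = (1/var1) / (1/var1 + 1/var2)
   = 5.8824 / (5.8824 + 5.2632) = 0.5278
w2 = 1 - w1 = 0.4722
fused = w1*s1 + w2*s2 = 15.7278 + 16.7167
= 32.4444 m


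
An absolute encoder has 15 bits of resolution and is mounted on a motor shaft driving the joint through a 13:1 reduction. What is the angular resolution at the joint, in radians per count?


counts = 2^15 = 32768
effective counts at joint = 32768 * 13 = 425984
resolution = 2*pi / 425984
= 1.4750e-05 rad/count


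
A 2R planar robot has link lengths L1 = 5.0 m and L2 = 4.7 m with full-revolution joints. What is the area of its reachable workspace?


r_max = L1 + L2 = 9.7 m
r_min = |L1 - L2| = 0.3 m
Area = pi*(r_max^2 - r_min^2)
= pi*(94.09 - 0.09)
= pi * 94.0
= 295.3097 m^2


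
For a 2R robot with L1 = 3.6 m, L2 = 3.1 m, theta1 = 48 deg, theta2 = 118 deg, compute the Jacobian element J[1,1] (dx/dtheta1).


J[1,1] = -L1*sin(t1) - L2*sin(t1+t2)
= -3.6*sin(48) - 3.1*sin(166)
= -3.4253


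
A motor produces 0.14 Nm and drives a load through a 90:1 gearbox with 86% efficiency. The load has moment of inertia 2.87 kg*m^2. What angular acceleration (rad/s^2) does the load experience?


tau_out = tau_motor * N * eta
= 0.14 * 90 * 0.86 = 10.836 Nm
alpha = tau_out / I = 10.836 / 2.87
= 3.7756 rad/s^2


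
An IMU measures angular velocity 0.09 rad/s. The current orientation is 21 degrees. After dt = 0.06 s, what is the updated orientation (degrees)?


delta_theta = w * dt = 0.09 * 0.06 = 0.0054 rad
= 0.3094 deg
theta_new = 21 + 0.3094 = 21.3094 deg


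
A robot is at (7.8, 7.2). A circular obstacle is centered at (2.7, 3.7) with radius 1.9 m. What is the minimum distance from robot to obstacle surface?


center_dist = sqrt((7.8-2.7)^2 + (7.2-3.7)^2)
= sqrt(26.01 + 12.25)
= 6.1855
min_dist = center_dist - radius = 6.1855 - 1.9 = 4.2855 m


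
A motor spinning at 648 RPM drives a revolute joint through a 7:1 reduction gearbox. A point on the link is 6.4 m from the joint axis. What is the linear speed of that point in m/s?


omega_motor = 648 * 2*pi/60 = 67.8584 rad/s
omega_joint = omega_motor / 7 = 9.6941 rad/s
v = omega_joint * r = 9.6941 * 6.4
= 62.042 m/s


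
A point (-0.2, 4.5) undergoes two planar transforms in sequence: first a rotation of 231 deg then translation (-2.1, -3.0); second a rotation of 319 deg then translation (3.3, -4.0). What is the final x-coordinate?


After transform 1:
x1 = cos(231)*-0.2 - sin(231)*4.5 + -2.1 = 1.523
y1 = sin(231)*-0.2 + cos(231)*4.5 + -3.0 = -5.6765
After transform 2:
x2 = cos(319)*1.523 - sin(319)*-5.6765 + 3.3
= 0.7253


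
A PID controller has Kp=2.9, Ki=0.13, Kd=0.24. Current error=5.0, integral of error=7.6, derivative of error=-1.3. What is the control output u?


u = Kp*e + Ki*int(e) + Kd*de/dt
= 2.9*5.0 + 0.13*7.6 + 0.24*(-1.3)
= 14.5 + 0.988 + -0.312
= 15.176


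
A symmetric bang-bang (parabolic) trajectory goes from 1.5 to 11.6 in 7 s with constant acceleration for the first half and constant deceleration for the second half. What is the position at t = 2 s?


Symmetric rest-to-rest: each phase covers (pf-p0)/2 in time T/2. 0.5*a*(T/2)^2 = (pf-p0)/2 => a = 4*(pf-p0)/T^2
a = 4*(11.6-1.5)/7^2 = 0.8245
t = 2 is in the acceleration phase (t <= T/2).
p = p0 + 0.5*a*t^2 = 1.5 + 0.5*0.8245*2^2
= 3.149


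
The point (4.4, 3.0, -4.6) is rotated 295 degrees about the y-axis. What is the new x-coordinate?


Rotation about y-axis: x' = x*cos(theta) + z*sin(theta)
= 4.4 * 0.4226 + -4.6 * -0.9063
= 6.0285


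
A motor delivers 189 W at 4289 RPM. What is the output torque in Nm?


omega = 4289 * 2*pi/60 = 449.143 rad/s
tau = P / omega = 189 / 449.143
= 0.4208 Nm


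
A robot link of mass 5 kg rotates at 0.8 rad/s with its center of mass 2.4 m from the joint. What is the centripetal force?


F = m * omega^2 * r
= 5 * 0.8^2 * 2.4
= 5 * 0.64 * 2.4
= 7.68 N


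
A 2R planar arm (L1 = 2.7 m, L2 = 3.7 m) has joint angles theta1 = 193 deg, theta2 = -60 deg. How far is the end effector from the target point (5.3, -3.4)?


End effector via forward kinematics:
x = L1*cos(t1) + L2*cos(t1+t2) = -5.1542
y = L1*sin(t1) + L2*sin(t1+t2) = 2.0986
Distance to target:
d = sqrt((5.3 - -5.1542)^2 + (-3.4 - 2.0986)^2)
= sqrt(109.2902 + 30.2351)
= 11.8121 m


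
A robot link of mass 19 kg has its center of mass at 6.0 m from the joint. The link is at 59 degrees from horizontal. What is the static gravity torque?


tau = m*g*L*cos(angle)
= 19 * 9.81 * 6.0 * cos(59 deg)
= 19 * 9.81 * 6.0 * 0.515
= 575.9877 Nm


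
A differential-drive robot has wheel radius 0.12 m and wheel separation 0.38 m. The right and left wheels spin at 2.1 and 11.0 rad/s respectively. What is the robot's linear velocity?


vR = r*wR = 0.12*2.1 = 0.252 m/s
vL = r*wL = 0.12*11.0 = 1.32 m/s
v = (vR+vL)/2 = 0.786 m/s
omega = (vR-vL)/L = -2.8105 rad/s
linear velocity = 0.786 m/s


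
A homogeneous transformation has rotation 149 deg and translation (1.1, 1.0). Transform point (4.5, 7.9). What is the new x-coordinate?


x' = cos(theta)*px - sin(theta)*py + tx
= -0.8572*4.5 - 0.515*7.9 + 1.1
= -6.8261
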